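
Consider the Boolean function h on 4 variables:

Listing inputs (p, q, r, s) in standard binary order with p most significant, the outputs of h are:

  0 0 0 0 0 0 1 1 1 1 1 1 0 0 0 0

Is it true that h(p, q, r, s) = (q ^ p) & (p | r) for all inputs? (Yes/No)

Test each input against both h and the formula:
  p=0, q=0, r=0, s=0: formula gives 0, h = 0 ✓
  p=0, q=0, r=0, s=1: formula gives 0, h = 0 ✓
  p=0, q=0, r=1, s=0: formula gives 0, h = 0 ✓
  p=0, q=0, r=1, s=1: formula gives 0, h = 0 ✓
  … (the remaining 12 rows also agree.)
Every row agrees, so the formula is equivalent.

Yes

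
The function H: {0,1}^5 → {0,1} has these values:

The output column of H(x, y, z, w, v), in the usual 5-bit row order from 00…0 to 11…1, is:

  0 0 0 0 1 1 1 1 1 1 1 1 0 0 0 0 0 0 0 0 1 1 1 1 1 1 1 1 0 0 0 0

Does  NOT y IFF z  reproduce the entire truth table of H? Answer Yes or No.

Check the formula against H row by row:
  x=0, y=0, z=0, w=0, v=0: formula gives 0, H = 0 ✓
  x=0, y=0, z=0, w=0, v=1: formula gives 0, H = 0 ✓
  x=0, y=0, z=0, w=1, v=0: formula gives 0, H = 0 ✓
  x=0, y=0, z=0, w=1, v=1: formula gives 0, H = 0 ✓
  … (the remaining 28 rows also agree.)
All 32 rows match — the expression computes H exactly.

Yes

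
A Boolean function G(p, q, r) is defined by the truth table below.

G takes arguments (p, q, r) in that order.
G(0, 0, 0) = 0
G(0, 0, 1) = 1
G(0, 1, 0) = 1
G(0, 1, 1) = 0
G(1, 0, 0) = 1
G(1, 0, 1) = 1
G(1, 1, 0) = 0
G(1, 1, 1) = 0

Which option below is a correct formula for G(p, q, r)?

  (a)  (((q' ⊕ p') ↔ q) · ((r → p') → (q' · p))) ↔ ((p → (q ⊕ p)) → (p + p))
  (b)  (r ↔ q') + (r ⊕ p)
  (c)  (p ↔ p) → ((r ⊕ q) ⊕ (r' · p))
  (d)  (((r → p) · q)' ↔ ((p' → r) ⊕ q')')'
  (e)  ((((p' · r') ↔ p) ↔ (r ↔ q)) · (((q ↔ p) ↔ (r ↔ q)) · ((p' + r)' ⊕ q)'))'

(a) disagrees with G on (0,0,0) (formula → 1, table → 0); rule it out.
(b) disagrees with G on (0,1,1) (formula → 1, table → 0); rule it out.
(d) disagrees with G on (0,0,0) (formula → 1, table → 0); rule it out.
(e) disagrees with G on (0,0,0) (formula → 1, table → 0); rule it out.
(c) is the remaining candidate, and it agrees with G on all 8 inputs.

c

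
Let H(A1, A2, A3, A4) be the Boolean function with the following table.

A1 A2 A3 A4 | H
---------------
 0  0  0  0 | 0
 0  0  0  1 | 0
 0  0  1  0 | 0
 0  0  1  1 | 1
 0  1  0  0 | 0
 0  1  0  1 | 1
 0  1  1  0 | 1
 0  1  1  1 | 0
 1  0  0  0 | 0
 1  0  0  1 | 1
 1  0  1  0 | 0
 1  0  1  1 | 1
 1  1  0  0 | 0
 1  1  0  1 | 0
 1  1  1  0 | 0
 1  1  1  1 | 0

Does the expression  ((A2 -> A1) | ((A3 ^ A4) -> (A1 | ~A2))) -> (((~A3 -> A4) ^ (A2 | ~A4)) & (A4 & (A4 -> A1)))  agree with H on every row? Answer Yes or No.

No

Check the formula against H row by row:
  A1=0, A2=0, A3=0, A4=0: formula gives 0, H = 0 ✓
  A1=0, A2=0, A3=0, A4=1: formula gives 0, H = 0 ✓
  A1=0, A2=0, A3=1, A4=0: formula gives 0, H = 0 ✓
  A1=0, A2=0, A3=1, A4=1: formula gives 0, but H = 1 ✗
Since they disagree at (0,0,1,1), the expression is not a correct formula for H.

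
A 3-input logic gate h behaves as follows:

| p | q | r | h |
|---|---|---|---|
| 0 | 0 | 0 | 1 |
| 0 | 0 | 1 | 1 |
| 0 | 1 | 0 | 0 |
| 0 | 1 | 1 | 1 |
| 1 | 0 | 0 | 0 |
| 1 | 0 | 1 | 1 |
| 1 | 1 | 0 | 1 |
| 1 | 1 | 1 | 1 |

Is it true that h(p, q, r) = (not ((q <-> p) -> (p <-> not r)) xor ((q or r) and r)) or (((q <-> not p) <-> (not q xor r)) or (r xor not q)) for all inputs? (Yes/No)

No

Test each input against both h and the formula:
  p=0, q=0, r=0: formula gives 1, h = 1 ✓
  p=0, q=0, r=1: formula gives 1, h = 1 ✓
  p=0, q=1, r=0: formula gives 0, h = 0 ✓
  p=0, q=1, r=1: formula gives 1, h = 1 ✓
  p=1, q=0, r=0: formula gives 1, but h = 0 ✗
A single disagreement suffices: at (1,0,0) they differ, so the formula does not compute h.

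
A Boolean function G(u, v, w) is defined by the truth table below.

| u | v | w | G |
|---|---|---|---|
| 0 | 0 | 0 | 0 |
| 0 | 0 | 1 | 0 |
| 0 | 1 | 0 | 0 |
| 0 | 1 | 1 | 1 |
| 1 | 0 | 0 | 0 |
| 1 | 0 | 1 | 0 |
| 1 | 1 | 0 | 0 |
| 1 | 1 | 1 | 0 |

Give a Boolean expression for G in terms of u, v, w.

G(u, v, w) = (¬u ∧ v) ∧ w

G is 1 on exactly one input, (0,1,1), whose minterm is ¬u·v·w. So G is just that conjunction.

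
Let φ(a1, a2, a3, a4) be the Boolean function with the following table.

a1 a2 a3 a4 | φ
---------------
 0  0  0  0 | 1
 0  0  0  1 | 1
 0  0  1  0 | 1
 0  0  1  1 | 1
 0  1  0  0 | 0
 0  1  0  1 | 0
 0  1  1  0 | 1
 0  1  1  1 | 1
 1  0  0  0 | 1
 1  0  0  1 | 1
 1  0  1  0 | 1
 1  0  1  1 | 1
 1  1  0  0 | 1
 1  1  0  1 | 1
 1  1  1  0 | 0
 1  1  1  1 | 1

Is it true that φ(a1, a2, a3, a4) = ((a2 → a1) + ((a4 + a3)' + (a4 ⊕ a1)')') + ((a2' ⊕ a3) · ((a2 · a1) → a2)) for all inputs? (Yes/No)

No

Check the formula against φ row by row:
  a1=0, a2=0, a3=0, a4=0: formula gives 1, φ = 1 ✓
  a1=0, a2=0, a3=0, a4=1: formula gives 1, φ = 1 ✓
  a1=0, a2=0, a3=1, a4=0: formula gives 1, φ = 1 ✓
  a1=0, a2=0, a3=1, a4=1: formula gives 1, φ = 1 ✓
  …
  a1=0, a2=1, a3=0, a4=1: formula gives 1, but φ = 0 ✗
Row (0,1,0,1) is a counterexample, so the formula is not equivalent to φ.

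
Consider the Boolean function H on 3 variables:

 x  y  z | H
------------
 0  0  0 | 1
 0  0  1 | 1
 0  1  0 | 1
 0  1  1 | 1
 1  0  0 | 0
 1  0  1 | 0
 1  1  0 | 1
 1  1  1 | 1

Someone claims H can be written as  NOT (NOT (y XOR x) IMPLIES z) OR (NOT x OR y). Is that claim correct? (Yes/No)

Yes

Evaluate NOT (NOT (y XOR x) IMPLIES z) OR (NOT x OR y) on each row and compare to H:
  x=0, y=0, z=0: formula gives 1, H = 1 ✓
  x=0, y=0, z=1: formula gives 1, H = 1 ✓
  x=0, y=1, z=0: formula gives 1, H = 1 ✓
  x=0, y=1, z=1: formula gives 1, H = 1 ✓
  x=1, y=0, z=0: formula gives 0, H = 0 ✓
  … (the remaining 3 rows also agree.)
All 8 rows match — the expression computes H exactly.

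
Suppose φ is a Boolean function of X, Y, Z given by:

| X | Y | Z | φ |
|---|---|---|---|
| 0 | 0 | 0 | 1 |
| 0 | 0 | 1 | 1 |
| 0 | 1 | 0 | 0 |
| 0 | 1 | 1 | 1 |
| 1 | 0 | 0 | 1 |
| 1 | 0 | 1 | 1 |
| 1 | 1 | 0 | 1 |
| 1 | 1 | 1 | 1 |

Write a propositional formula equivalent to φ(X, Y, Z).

φ is 0 on exactly one input, (0,1,0), whose minterm is ¬X·Y·¬Z. So φ is the negation of that single conjunction.

φ(X, Y, Z) = NOT ((NOT X AND Y) AND NOT Z)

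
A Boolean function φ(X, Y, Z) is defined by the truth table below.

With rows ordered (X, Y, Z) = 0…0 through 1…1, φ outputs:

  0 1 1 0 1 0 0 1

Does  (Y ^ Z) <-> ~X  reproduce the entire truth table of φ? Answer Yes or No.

Yes

Check the formula against φ row by row:
  X=0, Y=0, Z=0: formula gives 0, φ = 0 ✓
  X=0, Y=0, Z=1: formula gives 1, φ = 1 ✓
  X=0, Y=1, Z=0: formula gives 1, φ = 1 ✓
  X=0, Y=1, Z=1: formula gives 0, φ = 0 ✓
  X=1, Y=0, Z=0: formula gives 1, φ = 1 ✓
  … (the remaining 3 rows also agree.)
No disagreement on any input; they are logically equivalent.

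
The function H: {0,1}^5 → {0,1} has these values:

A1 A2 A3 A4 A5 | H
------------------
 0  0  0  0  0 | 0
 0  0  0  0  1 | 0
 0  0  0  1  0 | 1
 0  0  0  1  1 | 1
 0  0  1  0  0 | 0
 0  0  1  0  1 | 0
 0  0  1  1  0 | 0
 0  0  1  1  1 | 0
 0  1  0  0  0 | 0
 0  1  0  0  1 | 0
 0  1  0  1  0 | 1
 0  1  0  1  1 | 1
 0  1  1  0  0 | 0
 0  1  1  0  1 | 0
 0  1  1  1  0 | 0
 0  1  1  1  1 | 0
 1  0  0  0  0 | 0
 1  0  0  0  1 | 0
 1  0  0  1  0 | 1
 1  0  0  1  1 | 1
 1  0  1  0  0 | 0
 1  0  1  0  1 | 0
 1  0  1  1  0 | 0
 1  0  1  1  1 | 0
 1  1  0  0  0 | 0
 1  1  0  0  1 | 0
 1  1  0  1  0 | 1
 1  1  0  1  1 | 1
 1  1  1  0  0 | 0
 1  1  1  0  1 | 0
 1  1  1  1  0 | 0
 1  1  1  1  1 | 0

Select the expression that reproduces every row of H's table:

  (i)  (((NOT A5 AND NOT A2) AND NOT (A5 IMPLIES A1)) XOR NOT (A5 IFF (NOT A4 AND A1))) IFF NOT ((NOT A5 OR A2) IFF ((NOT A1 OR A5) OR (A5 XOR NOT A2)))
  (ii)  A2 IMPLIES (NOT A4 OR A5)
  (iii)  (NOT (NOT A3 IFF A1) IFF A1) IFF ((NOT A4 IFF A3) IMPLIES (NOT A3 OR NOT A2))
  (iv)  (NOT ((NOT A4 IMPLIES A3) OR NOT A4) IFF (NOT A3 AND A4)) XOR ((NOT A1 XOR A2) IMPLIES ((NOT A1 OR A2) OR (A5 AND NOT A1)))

iv

(i) disagrees with H on (0,0,0,0,0) (formula → 1, table → 0); rule it out.
(ii) disagrees with H on (0,0,0,0,0) (formula → 1, table → 0); rule it out.
(iii) disagrees with H on (0,0,0,1,0) (formula → 0, table → 1); rule it out.
(iv) is the remaining candidate, and it agrees with H on all 32 inputs.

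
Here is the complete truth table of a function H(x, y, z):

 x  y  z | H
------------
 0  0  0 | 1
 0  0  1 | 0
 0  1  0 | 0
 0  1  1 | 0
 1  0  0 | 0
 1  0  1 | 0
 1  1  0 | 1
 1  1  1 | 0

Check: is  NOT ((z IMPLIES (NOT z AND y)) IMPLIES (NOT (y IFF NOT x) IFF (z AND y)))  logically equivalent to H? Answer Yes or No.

Check the formula against H row by row:
  x=0, y=0, z=0: formula gives 1, H = 1 ✓
  x=0, y=0, z=1: formula gives 0, H = 0 ✓
  x=0, y=1, z=0: formula gives 0, H = 0 ✓
  x=0, y=1, z=1: formula gives 0, H = 0 ✓
  x=1, y=0, z=0: formula gives 0, H = 0 ✓
  …and likewise for the remaining 3 rows.
All 8 rows match — the expression computes H exactly.

Yes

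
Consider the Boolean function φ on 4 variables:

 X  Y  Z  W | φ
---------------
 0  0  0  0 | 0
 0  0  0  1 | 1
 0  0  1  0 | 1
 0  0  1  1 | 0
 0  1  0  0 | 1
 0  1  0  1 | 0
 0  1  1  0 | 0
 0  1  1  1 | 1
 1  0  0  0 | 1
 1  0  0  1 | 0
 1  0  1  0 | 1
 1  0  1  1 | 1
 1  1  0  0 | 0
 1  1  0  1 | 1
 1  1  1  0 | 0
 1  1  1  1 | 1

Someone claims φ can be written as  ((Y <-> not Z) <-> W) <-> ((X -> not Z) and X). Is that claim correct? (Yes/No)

No

Check the formula against φ row by row:
  X=0, Y=0, Z=0, W=0: formula gives 0, φ = 0 ✓
  X=0, Y=0, Z=0, W=1: formula gives 1, φ = 1 ✓
  X=0, Y=0, Z=1, W=0: formula gives 1, φ = 1 ✓
  X=0, Y=0, Z=1, W=1: formula gives 0, φ = 0 ✓
  …
  X=1, Y=0, Z=1, W=1: formula gives 0, but φ = 1 ✗
A single disagreement suffices: at (1,0,1,1) they differ, so the formula does not compute φ.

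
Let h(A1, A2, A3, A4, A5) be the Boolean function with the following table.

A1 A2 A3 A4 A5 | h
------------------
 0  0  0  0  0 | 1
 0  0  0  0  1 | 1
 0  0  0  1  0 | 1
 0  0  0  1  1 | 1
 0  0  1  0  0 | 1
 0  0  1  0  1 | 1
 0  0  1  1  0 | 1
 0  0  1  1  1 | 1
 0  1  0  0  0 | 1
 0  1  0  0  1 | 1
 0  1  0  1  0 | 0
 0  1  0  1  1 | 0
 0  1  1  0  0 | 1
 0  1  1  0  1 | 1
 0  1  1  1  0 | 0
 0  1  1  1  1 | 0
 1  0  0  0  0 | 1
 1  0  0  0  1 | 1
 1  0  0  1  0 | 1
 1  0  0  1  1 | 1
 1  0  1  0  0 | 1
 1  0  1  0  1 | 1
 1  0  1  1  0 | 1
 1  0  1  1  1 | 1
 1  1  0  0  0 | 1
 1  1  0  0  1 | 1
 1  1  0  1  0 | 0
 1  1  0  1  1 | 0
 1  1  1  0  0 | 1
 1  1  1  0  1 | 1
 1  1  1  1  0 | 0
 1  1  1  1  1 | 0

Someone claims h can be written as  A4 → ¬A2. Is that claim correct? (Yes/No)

Check the formula against h row by row:
  A1=0, A2=0, A3=0, A4=0, A5=0: formula gives 1, h = 1 ✓
  A1=0, A2=0, A3=0, A4=0, A5=1: formula gives 1, h = 1 ✓
  A1=0, A2=0, A3=0, A4=1, A5=0: formula gives 1, h = 1 ✓
  A1=0, A2=0, A3=0, A4=1, A5=1: formula gives 1, h = 1 ✓
  … (the remaining 28 rows also agree.)
No disagreement on any input; they are logically equivalent.

Yes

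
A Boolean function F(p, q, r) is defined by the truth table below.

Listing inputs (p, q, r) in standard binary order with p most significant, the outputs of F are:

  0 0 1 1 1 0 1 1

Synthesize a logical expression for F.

F(p, q, r) = ((((p' · q') · r') + ((p' · q') · r)) + ((p · q') · r))'

There are just 3 zero rows: (0,0,0), (0,0,1), (1,0,1). Their minterms are ¬p·¬q·¬r, ¬p·¬q·r, p·¬q·r; the OR of those covers precisely the 0-outputs, and negating it yields F.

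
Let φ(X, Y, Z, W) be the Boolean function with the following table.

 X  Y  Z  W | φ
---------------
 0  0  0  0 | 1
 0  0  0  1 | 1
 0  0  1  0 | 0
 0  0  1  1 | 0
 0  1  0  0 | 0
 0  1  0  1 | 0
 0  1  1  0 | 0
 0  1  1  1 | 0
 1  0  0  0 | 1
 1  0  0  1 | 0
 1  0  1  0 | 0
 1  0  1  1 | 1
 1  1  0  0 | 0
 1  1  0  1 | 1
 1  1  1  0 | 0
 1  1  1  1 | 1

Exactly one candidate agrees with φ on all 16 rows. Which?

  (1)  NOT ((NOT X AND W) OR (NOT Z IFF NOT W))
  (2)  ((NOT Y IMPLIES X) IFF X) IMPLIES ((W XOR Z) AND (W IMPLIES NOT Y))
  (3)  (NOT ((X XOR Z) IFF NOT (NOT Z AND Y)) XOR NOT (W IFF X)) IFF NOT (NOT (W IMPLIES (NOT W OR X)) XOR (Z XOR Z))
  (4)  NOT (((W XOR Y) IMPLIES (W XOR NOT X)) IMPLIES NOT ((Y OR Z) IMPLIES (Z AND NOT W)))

(1): at (0,0,0,0) it gives 0, but φ = 1 — eliminated.
(2): at (0,0,0,0) it gives 0, but φ = 1 — eliminated.
(4): at (0,0,0,1) it gives 0, but φ = 1 — eliminated.
That leaves (3). Evaluating it on every row reproduces the table of φ exactly.

3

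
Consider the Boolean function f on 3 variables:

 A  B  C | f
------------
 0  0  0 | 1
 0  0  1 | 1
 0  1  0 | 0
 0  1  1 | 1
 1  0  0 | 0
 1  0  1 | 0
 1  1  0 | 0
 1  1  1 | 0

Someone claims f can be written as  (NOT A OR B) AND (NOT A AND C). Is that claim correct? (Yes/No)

Check the formula against f row by row:
  A=0, B=0, C=0: formula gives 0, but f = 1 ✗
Row (0,0,0) is a counterexample, so the formula is not equivalent to f.

No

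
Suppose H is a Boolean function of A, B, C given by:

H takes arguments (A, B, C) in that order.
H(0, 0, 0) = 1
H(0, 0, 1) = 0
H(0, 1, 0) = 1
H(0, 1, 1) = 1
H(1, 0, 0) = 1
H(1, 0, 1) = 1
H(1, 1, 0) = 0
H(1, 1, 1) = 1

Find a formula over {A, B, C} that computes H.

H(A, B, C) = not (((not A and not B) and C) or ((A and B) and not C))

There are just 2 zero rows: (0,0,1), (1,1,0). Their minterms are ¬A·¬B·C, A·B·¬C; the OR of those covers precisely the 0-outputs, and negating it yields H.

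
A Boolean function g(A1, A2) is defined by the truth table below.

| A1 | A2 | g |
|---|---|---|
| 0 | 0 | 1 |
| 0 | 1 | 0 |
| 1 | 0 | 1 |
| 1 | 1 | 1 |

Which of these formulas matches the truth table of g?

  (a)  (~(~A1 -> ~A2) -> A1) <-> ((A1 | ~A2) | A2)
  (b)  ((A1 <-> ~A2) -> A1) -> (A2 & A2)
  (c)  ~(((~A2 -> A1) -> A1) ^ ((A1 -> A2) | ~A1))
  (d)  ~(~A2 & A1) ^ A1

a

(b) disagrees with g on (0,0) (formula → 0, table → 1); rule it out.
(c) disagrees with g on (1,0) (formula → 0, table → 1); rule it out.
(d) disagrees with g on (0,1) (formula → 1, table → 0); rule it out.
That leaves (a). Evaluating it on every row reproduces the table of g exactly.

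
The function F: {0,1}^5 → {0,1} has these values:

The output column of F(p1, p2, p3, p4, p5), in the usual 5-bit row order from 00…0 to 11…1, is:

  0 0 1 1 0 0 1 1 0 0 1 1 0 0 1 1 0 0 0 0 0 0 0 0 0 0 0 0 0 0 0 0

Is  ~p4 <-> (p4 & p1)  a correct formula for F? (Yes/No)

Check the formula against F row by row:
  p1=0, p2=0, p3=0, p4=0, p5=0: formula gives 0, F = 0 ✓
  p1=0, p2=0, p3=0, p4=0, p5=1: formula gives 0, F = 0 ✓
  p1=0, p2=0, p3=0, p4=1, p5=0: formula gives 1, F = 1 ✓
  p1=0, p2=0, p3=0, p4=1, p5=1: formula gives 1, F = 1 ✓
  …and likewise for the remaining 28 rows.
All 32 rows match — the expression computes F exactly.

Yes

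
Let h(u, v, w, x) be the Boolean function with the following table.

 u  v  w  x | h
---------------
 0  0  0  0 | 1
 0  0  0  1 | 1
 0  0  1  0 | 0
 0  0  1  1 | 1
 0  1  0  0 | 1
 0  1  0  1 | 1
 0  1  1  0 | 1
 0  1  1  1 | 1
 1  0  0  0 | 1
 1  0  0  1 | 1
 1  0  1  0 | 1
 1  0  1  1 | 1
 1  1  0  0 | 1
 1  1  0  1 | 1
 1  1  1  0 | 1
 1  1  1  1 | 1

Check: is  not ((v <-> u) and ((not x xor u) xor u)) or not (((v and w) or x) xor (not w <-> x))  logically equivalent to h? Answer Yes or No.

Test each input against both h and the formula:
  u=0, v=0, w=0, x=0: formula gives 1, h = 1 ✓
  u=0, v=0, w=0, x=1: formula gives 1, h = 1 ✓
  u=0, v=0, w=1, x=0: formula gives 0, h = 0 ✓
  u=0, v=0, w=1, x=1: formula gives 1, h = 1 ✓
  …and likewise for the remaining 12 rows.
Every row agrees, so the formula is equivalent.

Yes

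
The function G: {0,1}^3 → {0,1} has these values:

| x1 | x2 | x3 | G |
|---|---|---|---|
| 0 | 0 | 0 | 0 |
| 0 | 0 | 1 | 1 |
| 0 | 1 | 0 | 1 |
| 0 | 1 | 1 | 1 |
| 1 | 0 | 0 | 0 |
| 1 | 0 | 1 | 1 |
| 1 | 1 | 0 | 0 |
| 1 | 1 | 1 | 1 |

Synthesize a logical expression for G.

There are just 3 zero rows: (0,0,0), (1,0,0), (1,1,0). Their minterms are ¬x1·¬x2·¬x3, x1·¬x2·¬x3, x1·x2·¬x3; the OR of those covers precisely the 0-outputs, and negating it yields G.

G(x1, x2, x3) = NOT ((((NOT x1 AND NOT x2) AND NOT x3) OR ((x1 AND NOT x2) AND NOT x3)) OR ((x1 AND x2) AND NOT x3))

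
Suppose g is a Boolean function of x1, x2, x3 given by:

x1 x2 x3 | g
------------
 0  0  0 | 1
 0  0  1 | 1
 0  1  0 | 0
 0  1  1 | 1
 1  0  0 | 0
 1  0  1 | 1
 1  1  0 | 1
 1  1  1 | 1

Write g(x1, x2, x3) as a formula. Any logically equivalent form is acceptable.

g(x1, x2, x3) = ~(((~x1 & x2) & ~x3) | ((x1 & ~x2) & ~x3))

The 0-rows are (0,1,0), (1,0,0). Take each as a conjunction (¬x1·x2·¬x3, x1·¬x2·¬x3), form their disjunction, and complement — that gives a formula that is 1 everywhere g is.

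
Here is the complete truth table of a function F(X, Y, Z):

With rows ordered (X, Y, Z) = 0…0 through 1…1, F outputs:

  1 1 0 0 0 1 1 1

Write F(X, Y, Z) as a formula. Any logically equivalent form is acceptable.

F is 0 on only 3 rows — (0,1,0), (0,1,1), (1,0,0). Writing each as a minterm (¬X·Y·¬Z, ¬X·Y·Z, X·¬Y·¬Z) and OR-ing them characterizes exactly where F=0, so F is the negation of that disjunction.

F(X, Y, Z) = ¬((((¬X ∧ Y) ∧ ¬Z) ∨ ((¬X ∧ Y) ∧ Z)) ∨ ((X ∧ ¬Y) ∧ ¬Z))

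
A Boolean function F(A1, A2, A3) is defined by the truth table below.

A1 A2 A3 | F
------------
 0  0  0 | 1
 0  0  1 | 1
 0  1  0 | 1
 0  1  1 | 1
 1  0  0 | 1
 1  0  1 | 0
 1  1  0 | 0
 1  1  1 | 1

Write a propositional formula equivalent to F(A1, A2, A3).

The 0-rows are (1,0,1), (1,1,0). Take each as a conjunction (A1·¬A2·A3, A1·A2·¬A3), form their disjunction, and complement — that gives a formula that is 1 everywhere F is.

F(A1, A2, A3) = (((A1 · A2') · A3) + ((A1 · A2) · A3'))'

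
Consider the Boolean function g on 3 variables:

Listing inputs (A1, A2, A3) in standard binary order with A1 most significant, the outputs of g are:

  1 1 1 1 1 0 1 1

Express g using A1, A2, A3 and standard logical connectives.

g is 0 on exactly one input, (1,0,1), whose minterm is A1·¬A2·A3. So g is the negation of that single conjunction.

g(A1, A2, A3) = not ((A1 and not A2) and A3)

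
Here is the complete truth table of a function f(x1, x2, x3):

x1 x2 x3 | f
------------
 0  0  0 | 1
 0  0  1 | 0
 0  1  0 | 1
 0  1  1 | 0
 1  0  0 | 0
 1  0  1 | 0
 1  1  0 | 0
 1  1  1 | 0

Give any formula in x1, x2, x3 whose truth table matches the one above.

Collect the rows where f=1 — (0,0,0), (0,1,0) — and write one minterm per row: ¬x1·¬x2·¬x3, ¬x1·x2·¬x3. Their union (logical OR) reproduces the table exactly.

f(x1, x2, x3) = ((¬x1 ∧ ¬x2) ∧ ¬x3) ∨ ((¬x1 ∧ x2) ∧ ¬x3)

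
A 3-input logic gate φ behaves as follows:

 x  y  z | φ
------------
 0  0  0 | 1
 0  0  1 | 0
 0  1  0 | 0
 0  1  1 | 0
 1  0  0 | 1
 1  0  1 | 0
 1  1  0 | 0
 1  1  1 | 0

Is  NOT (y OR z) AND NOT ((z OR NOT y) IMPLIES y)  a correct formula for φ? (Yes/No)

Evaluate NOT (y OR z) AND NOT ((z OR NOT y) IMPLIES y) on each row and compare to φ:
  x=0, y=0, z=0: formula gives 1, φ = 1 ✓
  x=0, y=0, z=1: formula gives 0, φ = 0 ✓
  x=0, y=1, z=0: formula gives 0, φ = 0 ✓
  x=0, y=1, z=1: formula gives 0, φ = 0 ✓
  x=1, y=0, z=0: formula gives 1, φ = 1 ✓
  … (the remaining 3 rows also agree.)
All 8 rows match — the expression computes φ exactly.

Yes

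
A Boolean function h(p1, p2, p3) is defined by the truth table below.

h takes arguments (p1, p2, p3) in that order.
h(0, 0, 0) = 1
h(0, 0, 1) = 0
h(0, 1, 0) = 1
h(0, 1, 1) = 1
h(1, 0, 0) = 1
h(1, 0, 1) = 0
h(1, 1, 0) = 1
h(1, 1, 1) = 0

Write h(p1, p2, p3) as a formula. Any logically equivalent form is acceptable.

h is 0 on only 3 rows — (0,0,1), (1,0,1), (1,1,1). Writing each as a minterm (¬p1·¬p2·p3, p1·¬p2·p3, p1·p2·p3) and OR-ing them characterizes exactly where h=0, so h is the negation of that disjunction.

h(p1, p2, p3) = ¬((((¬p1 ∧ ¬p2) ∧ p3) ∨ ((p1 ∧ ¬p2) ∧ p3)) ∨ ((p1 ∧ p2) ∧ p3))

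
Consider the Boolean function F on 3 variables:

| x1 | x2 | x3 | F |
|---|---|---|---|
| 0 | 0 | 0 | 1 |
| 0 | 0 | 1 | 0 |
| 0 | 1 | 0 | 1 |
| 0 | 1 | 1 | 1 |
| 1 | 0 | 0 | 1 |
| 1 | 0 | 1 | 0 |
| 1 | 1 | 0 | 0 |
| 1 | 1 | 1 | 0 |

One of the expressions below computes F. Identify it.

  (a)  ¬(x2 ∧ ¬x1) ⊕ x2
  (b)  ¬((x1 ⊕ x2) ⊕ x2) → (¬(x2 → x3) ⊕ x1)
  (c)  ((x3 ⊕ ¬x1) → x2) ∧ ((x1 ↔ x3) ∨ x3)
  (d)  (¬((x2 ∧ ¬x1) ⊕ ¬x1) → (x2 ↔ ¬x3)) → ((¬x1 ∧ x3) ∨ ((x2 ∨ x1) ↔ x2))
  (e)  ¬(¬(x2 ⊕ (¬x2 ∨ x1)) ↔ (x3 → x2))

e

(a) disagrees with F on (0,0,1) (formula → 1, table → 0); rule it out.
(b) disagrees with F on (0,0,0) (formula → 0, table → 1); rule it out.
(c) disagrees with F on (0,0,0) (formula → 0, table → 1); rule it out.
(d) disagrees with F on (0,0,1) (formula → 1, table → 0); rule it out.
That leaves (e). Evaluating it on every row reproduces the table of F exactly.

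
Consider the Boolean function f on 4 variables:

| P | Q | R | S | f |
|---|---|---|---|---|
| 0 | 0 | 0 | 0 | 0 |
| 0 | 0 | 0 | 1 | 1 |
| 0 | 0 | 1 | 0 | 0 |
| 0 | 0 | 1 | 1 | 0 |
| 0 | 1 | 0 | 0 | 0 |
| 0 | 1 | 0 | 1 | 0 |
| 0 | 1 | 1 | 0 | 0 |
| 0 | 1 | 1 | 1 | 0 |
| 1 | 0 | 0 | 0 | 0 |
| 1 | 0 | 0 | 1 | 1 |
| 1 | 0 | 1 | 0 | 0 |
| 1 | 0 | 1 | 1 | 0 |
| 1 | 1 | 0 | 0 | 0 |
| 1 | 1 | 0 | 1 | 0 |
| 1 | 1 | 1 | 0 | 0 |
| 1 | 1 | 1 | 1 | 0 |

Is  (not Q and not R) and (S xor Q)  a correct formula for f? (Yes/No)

Yes

Test each input against both f and the formula:
  P=0, Q=0, R=0, S=0: formula gives 0, f = 0 ✓
  P=0, Q=0, R=0, S=1: formula gives 1, f = 1 ✓
  P=0, Q=0, R=1, S=0: formula gives 0, f = 0 ✓
  P=0, Q=0, R=1, S=1: formula gives 0, f = 0 ✓
  …and likewise for the remaining 12 rows.
No disagreement on any input; they are logically equivalent.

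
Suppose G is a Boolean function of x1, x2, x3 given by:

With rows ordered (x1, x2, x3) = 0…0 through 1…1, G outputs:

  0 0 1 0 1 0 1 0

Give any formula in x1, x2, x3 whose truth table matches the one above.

G(x1, x2, x3) = (((¬x1 ∧ x2) ∧ ¬x3) ∨ ((x1 ∧ ¬x2) ∧ ¬x3)) ∨ ((x1 ∧ x2) ∧ ¬x3)

Collect the rows where G=1 — (0,1,0), (1,0,0), (1,1,0) — and write one minterm per row: ¬x1·x2·¬x3, x1·¬x2·¬x3, x1·x2·¬x3. Their union (logical OR) reproduces the table exactly.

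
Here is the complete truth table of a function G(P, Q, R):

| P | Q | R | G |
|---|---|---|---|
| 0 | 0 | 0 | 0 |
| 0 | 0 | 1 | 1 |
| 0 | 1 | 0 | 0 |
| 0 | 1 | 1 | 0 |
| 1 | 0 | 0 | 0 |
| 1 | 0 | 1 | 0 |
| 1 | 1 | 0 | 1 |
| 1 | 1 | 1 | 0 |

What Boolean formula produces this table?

The 1-rows are (0,0,1), (1,1,0). Each contributes one minterm — ¬P·¬Q·R; P·Q·¬R — and their disjunction is a sum-of-products form of G.

G(P, Q, R) = ((not P and not Q) and R) or ((P and Q) and not R)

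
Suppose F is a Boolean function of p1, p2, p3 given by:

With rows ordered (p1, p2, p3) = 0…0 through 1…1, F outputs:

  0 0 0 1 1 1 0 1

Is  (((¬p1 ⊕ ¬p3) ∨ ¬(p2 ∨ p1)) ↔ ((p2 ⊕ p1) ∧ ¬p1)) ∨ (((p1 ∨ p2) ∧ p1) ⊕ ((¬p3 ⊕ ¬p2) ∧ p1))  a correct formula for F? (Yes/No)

Check the formula against F row by row:
  p1=0, p2=0, p3=0: formula gives 0, F = 0 ✓
  p1=0, p2=0, p3=1: formula gives 0, F = 0 ✓
  p1=0, p2=1, p3=0: formula gives 0, F = 0 ✓
  p1=0, p2=1, p3=1: formula gives 1, F = 1 ✓
  p1=1, p2=0, p3=0: formula gives 1, F = 1 ✓
  … (the remaining 3 rows also agree.)
Every row agrees, so the formula is equivalent.

Yes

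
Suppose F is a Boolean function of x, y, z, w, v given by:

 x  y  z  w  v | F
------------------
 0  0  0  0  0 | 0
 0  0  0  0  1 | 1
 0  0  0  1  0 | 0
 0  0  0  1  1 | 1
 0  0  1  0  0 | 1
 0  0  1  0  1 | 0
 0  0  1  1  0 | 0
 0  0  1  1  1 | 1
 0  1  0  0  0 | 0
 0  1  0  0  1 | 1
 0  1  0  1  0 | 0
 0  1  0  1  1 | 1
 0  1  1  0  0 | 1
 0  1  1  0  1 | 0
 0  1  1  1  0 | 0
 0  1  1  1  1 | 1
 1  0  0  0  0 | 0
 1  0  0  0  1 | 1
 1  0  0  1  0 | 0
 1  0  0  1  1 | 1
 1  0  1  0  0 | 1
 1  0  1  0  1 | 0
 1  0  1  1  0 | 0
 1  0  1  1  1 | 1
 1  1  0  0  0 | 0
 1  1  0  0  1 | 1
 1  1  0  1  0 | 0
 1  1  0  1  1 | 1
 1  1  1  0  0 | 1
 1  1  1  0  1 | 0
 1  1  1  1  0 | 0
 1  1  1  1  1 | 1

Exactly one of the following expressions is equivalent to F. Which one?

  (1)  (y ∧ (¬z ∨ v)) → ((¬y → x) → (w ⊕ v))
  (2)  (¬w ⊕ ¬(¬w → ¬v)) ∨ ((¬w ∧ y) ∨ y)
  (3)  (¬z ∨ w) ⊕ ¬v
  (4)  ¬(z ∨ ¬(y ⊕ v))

3

(1) fails at (0,0,0,0,0): the formula yields 1, F is 0.
(2) fails at (0,0,0,0,0): the formula yields 1, F is 0.
(4) fails at (0,0,1,0,0): the formula yields 0, F is 1.
That leaves (3). Evaluating it on every row reproduces the table of F exactly.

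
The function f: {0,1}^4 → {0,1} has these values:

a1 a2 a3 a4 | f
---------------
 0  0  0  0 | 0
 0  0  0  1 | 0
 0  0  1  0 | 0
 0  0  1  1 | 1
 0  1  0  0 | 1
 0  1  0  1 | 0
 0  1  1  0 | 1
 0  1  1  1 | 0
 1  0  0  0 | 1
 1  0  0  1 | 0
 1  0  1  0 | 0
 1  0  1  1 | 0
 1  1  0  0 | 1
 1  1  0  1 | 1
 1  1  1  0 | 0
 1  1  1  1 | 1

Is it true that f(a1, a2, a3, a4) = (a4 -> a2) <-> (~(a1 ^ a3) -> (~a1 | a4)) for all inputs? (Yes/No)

Check the formula against f row by row:
  a1=0, a2=0, a3=0, a4=0: formula gives 1, but f = 0 ✗
A single disagreement suffices: at (0,0,0,0) they differ, so the formula does not compute f.

No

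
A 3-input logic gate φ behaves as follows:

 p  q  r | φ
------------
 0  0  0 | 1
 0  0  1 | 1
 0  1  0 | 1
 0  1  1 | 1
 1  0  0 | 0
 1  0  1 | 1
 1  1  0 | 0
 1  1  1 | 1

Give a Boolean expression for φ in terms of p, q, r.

φ(p, q, r) = not (((p and not q) and not r) or ((p and q) and not r))

φ is 0 on only 2 rows — (1,0,0), (1,1,0). Writing each as a minterm (p·¬q·¬r, p·q·¬r) and OR-ing them characterizes exactly where φ=0, so φ is the negation of that disjunction.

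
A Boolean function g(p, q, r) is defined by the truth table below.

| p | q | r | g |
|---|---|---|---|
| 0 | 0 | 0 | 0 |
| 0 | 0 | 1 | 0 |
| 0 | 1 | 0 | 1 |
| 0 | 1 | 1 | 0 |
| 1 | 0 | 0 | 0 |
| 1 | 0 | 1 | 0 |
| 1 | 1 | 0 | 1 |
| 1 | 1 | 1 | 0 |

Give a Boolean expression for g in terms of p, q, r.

g=1 on 2 inputs: (0,1,0), (1,1,0). Reading each as a conjunction of literals (¬p·q·¬r, p·q·¬r) and taking the OR gives the canonical DNF.

g(p, q, r) = ((p' · q) · r') + ((p · q) · r')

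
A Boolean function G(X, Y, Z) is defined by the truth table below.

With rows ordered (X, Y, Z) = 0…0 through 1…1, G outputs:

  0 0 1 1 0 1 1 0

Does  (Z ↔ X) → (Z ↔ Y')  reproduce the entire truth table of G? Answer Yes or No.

No

Evaluate (Z ↔ X) → (Z ↔ Y') on each row and compare to G:
  X=0, Y=0, Z=0: formula gives 0, G = 0 ✓
  X=0, Y=0, Z=1: formula gives 1, but G = 0 ✗
Row (0,0,1) is a counterexample, so the formula is not equivalent to G.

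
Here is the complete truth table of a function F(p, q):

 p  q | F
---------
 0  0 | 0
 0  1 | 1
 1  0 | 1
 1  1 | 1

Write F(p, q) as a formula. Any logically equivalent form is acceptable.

F(p, q) = not (not p and not q)

Only row (0,0) gives 0. So F is 1 everywhere except there — the complement of the minterm ¬p·¬q.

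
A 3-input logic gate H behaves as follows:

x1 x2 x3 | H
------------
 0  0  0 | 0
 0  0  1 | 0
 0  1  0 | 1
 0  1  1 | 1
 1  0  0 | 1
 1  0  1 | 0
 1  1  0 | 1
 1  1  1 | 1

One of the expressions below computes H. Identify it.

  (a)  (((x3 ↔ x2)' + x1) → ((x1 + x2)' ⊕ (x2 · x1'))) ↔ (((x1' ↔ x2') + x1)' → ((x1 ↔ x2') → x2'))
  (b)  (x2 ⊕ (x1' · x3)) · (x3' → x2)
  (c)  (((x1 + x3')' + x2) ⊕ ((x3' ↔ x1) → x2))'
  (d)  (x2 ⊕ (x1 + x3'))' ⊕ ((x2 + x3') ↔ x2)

c

(a) disagrees with H on (0,0,0) (formula → 1, table → 0); rule it out.
(b) disagrees with H on (0,0,1) (formula → 1, table → 0); rule it out.
(d) disagrees with H on (0,1,0) (formula → 0, table → 1); rule it out.
(c) is the remaining candidate, and it agrees with H on all 8 inputs.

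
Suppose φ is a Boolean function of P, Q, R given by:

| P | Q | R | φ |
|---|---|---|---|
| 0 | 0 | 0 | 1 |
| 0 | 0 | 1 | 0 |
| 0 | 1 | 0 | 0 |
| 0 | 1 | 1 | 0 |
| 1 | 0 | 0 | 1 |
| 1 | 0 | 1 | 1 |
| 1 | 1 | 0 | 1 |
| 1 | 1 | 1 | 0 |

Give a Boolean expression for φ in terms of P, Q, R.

Collect the rows where φ=1 — (0,0,0), (1,0,0), (1,0,1), (1,1,0) — and write one minterm per row: ¬P·¬Q·¬R, P·¬Q·¬R, P·¬Q·R, P·Q·¬R. Their union (logical OR) reproduces the table exactly.

φ(P, Q, R) = ((((P' · Q') · R') + ((P · Q') · R')) + ((P · Q') · R)) + ((P · Q) · R')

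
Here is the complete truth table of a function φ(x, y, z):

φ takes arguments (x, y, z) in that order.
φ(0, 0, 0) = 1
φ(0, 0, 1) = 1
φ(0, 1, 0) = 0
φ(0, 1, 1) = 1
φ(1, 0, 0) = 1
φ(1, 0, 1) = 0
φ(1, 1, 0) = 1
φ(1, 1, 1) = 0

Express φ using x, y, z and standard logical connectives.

φ(x, y, z) = NOT ((((NOT x AND y) AND NOT z) OR ((x AND NOT y) AND z)) OR ((x AND y) AND z))

φ is 0 on only 3 rows — (0,1,0), (1,0,1), (1,1,1). Writing each as a minterm (¬x·y·¬z, x·¬y·z, x·y·z) and OR-ing them characterizes exactly where φ=0, so φ is the negation of that disjunction.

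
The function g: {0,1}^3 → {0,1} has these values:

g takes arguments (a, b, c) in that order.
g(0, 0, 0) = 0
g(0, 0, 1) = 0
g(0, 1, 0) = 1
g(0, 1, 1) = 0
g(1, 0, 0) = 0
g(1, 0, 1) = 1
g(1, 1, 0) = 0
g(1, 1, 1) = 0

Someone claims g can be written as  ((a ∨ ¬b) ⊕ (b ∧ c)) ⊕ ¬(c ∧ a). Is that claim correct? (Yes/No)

Test each input against both g and the formula:
  a=0, b=0, c=0: formula gives 0, g = 0 ✓
  a=0, b=0, c=1: formula gives 0, g = 0 ✓
  a=0, b=1, c=0: formula gives 1, g = 1 ✓
  a=0, b=1, c=1: formula gives 0, g = 0 ✓
  a=1, b=0, c=0: formula gives 0, g = 0 ✓
  …and likewise for the remaining 3 rows.
No disagreement on any input; they are logically equivalent.

Yes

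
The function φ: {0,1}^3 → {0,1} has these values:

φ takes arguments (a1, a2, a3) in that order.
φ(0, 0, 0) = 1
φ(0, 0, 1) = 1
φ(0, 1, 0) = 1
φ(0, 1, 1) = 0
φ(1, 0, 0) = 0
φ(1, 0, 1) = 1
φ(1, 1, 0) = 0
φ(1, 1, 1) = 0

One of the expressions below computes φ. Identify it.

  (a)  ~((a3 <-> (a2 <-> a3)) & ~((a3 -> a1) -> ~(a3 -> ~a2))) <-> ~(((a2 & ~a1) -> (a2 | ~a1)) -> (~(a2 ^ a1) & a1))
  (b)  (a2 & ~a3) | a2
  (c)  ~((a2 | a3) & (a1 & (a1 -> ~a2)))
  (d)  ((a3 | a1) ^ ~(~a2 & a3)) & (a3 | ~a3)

d

(a) disagrees with φ on (0,1,0) (formula → 0, table → 1); rule it out.
(b) disagrees with φ on (0,0,0) (formula → 0, table → 1); rule it out.
(c) disagrees with φ on (0,1,1) (formula → 1, table → 0); rule it out.
That leaves (d). Evaluating it on every row reproduces the table of φ exactly.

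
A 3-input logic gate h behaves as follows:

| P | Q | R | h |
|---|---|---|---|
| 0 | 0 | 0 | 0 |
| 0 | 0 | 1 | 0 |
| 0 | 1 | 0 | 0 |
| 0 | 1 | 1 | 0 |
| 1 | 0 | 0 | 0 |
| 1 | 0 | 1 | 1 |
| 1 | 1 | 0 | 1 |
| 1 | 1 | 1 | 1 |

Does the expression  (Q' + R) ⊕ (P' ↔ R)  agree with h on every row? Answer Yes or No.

Test each input against both h and the formula:
  P=0, Q=0, R=0: formula gives 1, but h = 0 ✗
Since they disagree at (0,0,0), the expression is not a correct formula for h.

No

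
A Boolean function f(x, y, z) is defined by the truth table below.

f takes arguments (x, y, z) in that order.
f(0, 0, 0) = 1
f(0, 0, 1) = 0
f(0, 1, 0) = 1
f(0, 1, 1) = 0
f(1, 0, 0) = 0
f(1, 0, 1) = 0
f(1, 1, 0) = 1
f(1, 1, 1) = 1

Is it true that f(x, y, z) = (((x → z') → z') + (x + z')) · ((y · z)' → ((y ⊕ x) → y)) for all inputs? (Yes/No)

Yes

Evaluate (((x → z') → z') + (x + z')) · ((y · z)' → ((y ⊕ x) → y)) on each row and compare to f:
  x=0, y=0, z=0: formula gives 1, f = 1 ✓
  x=0, y=0, z=1: formula gives 0, f = 0 ✓
  x=0, y=1, z=0: formula gives 1, f = 1 ✓
  x=0, y=1, z=1: formula gives 0, f = 0 ✓
  x=1, y=0, z=0: formula gives 0, f = 0 ✓
  … (the remaining 3 rows also agree.)
Every row agrees, so the formula is equivalent.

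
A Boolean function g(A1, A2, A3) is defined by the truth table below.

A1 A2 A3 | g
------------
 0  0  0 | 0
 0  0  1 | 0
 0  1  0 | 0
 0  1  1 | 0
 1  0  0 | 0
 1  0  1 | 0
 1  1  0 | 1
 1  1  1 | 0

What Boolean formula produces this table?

g(A1, A2, A3) = (A1 & A2) & ~A3

g is 1 on exactly one input, (1,1,0), whose minterm is A1·A2·¬A3. So g is just that conjunction.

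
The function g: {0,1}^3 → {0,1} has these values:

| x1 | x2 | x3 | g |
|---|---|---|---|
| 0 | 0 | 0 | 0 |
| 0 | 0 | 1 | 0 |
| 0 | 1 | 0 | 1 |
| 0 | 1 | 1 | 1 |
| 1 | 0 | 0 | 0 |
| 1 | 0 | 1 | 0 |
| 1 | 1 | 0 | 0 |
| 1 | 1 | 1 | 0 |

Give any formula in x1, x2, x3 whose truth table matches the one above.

g=1 on 2 inputs: (0,1,0), (0,1,1). Reading each as a conjunction of literals (¬x1·x2·¬x3, ¬x1·x2·x3) and taking the OR gives the canonical DNF.

g(x1, x2, x3) = ((¬x1 ∧ x2) ∧ ¬x3) ∨ ((¬x1 ∧ x2) ∧ x3)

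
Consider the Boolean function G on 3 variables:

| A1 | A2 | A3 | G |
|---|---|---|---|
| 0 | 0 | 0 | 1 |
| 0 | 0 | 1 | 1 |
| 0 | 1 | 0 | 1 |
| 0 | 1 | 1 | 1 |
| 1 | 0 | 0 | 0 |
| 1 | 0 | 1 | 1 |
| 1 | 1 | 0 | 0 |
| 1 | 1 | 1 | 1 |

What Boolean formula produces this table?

The 0-rows are (1,0,0), (1,1,0). Take each as a conjunction (A1·¬A2·¬A3, A1·A2·¬A3), form their disjunction, and complement — that gives a formula that is 1 everywhere G is.

G(A1, A2, A3) = ~(((A1 & ~A2) & ~A3) | ((A1 & A2) & ~A3))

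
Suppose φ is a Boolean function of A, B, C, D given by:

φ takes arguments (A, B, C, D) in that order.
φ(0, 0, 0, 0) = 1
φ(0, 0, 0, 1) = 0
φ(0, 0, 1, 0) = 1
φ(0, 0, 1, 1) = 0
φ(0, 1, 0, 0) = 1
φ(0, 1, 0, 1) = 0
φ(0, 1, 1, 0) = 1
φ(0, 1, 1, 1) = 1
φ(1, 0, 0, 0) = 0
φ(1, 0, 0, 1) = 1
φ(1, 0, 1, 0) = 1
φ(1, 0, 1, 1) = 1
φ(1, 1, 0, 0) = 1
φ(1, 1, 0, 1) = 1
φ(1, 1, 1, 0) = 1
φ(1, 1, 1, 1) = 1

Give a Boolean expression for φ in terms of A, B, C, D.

φ(A, B, C, D) = ((((((A' · B') · C') · D) + (((A' · B') · C) · D)) + (((A' · B) · C') · D)) + (((A · B') · C') · D'))'

The 0-rows are (0,0,0,1), (0,0,1,1), (0,1,0,1), (1,0,0,0). Take each as a conjunction (¬A·¬B·¬C·D, ¬A·¬B·C·D, ¬A·B·¬C·D, A·¬B·¬C·¬D), form their disjunction, and complement — that gives a formula that is 1 everywhere φ is.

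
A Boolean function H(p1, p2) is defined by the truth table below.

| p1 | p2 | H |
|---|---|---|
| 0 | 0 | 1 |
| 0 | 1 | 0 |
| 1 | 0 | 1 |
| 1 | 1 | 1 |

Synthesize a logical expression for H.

Only row (0,1) gives 0. So H is 1 everywhere except there — the complement of the minterm ¬p1·p2.

H(p1, p2) = (p1' · p2)'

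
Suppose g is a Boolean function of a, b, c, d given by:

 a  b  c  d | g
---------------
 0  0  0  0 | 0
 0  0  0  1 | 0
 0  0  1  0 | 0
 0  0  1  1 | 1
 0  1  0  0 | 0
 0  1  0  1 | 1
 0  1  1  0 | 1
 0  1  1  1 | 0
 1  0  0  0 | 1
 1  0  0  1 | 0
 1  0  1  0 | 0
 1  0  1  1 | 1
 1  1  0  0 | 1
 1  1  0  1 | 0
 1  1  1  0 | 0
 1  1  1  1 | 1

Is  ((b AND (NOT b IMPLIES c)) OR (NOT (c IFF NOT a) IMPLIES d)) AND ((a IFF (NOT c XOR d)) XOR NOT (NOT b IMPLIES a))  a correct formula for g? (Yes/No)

Yes

Check the formula against g row by row:
  a=0, b=0, c=0, d=0: formula gives 0, g = 0 ✓
  a=0, b=0, c=0, d=1: formula gives 0, g = 0 ✓
  a=0, b=0, c=1, d=0: formula gives 0, g = 0 ✓
  a=0, b=0, c=1, d=1: formula gives 1, g = 1 ✓
  … (the remaining 12 rows also agree.)
No disagreement on any input; they are logically equivalent.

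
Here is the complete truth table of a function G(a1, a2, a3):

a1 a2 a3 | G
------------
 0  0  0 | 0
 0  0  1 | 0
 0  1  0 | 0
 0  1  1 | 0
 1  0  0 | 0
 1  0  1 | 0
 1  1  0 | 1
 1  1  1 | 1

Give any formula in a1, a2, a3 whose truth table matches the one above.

G(a1, a2, a3) = ((a1 and a2) and not a3) or ((a1 and a2) and a3)

The 1-rows are (1,1,0), (1,1,1). Each contributes one minterm — a1·a2·¬a3; a1·a2·a3 — and their disjunction is a sum-of-products form of G.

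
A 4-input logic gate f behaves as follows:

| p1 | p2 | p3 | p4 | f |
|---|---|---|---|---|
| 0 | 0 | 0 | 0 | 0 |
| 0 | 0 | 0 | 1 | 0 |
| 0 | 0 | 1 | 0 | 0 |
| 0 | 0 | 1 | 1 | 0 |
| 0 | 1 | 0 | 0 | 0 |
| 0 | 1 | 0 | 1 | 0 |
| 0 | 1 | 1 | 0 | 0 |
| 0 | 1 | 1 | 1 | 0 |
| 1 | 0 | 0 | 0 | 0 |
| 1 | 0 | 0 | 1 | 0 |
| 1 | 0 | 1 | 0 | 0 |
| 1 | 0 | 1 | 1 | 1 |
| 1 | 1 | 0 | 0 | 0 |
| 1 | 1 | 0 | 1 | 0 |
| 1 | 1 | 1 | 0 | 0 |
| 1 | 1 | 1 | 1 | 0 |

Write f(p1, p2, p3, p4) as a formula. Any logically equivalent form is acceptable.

f(p1, p2, p3, p4) = ((p1 · p2') · p3) · p4

Only row (1,0,1,1) gives 1. That row's minterm p1·¬p2·p3·p4 is f directly.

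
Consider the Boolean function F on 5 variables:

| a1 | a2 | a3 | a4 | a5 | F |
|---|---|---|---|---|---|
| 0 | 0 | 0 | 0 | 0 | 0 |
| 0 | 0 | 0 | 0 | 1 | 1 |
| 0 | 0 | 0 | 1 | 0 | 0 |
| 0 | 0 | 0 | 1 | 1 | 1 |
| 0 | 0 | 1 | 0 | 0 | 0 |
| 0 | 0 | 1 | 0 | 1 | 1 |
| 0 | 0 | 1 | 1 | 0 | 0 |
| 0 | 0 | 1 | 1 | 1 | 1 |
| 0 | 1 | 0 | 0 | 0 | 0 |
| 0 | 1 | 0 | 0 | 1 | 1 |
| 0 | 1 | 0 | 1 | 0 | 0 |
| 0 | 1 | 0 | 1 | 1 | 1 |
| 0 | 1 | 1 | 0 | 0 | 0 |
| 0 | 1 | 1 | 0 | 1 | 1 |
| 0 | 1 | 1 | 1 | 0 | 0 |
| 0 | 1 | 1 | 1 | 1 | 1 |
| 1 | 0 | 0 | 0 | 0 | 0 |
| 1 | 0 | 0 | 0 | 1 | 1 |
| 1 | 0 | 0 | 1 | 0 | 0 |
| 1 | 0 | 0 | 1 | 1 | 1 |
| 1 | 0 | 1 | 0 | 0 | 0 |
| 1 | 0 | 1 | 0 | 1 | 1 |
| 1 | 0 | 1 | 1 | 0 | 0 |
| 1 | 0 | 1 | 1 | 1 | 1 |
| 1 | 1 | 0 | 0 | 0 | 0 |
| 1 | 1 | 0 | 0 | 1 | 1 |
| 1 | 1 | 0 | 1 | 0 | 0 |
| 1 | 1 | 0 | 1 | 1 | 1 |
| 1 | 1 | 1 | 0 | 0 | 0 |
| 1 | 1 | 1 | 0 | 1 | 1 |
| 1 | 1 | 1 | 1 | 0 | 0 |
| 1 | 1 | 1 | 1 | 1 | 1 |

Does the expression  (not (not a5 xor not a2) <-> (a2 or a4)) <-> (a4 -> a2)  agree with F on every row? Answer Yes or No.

Evaluate (not (not a5 xor not a2) <-> (a2 or a4)) <-> (a4 -> a2) on each row and compare to F:
  a1=0, a2=0, a3=0, a4=0, a5=0: formula gives 0, F = 0 ✓
  a1=0, a2=0, a3=0, a4=0, a5=1: formula gives 1, F = 1 ✓
  a1=0, a2=0, a3=0, a4=1, a5=0: formula gives 0, F = 0 ✓
  a1=0, a2=0, a3=0, a4=1, a5=1: formula gives 1, F = 1 ✓
  …and likewise for the remaining 28 rows.
Every row agrees, so the formula is equivalent.

Yes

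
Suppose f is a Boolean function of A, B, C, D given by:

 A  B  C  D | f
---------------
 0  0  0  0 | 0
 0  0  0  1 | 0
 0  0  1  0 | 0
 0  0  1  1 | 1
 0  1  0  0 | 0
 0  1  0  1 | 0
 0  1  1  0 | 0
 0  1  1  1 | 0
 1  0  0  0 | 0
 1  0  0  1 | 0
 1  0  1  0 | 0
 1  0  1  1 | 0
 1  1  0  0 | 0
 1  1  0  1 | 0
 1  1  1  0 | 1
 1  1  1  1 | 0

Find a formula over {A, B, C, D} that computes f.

f(A, B, C, D) = (((NOT A AND NOT B) AND C) AND D) OR (((A AND B) AND C) AND NOT D)

Collect the rows where f=1 — (0,0,1,1), (1,1,1,0) — and write one minterm per row: ¬A·¬B·C·D, A·B·C·¬D. Their union (logical OR) reproduces the table exactly.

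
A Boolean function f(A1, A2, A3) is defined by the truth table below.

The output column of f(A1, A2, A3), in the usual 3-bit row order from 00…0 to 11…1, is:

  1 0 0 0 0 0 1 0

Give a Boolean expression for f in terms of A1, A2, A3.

Collect the rows where f=1 — (0,0,0), (1,1,0) — and write one minterm per row: ¬A1·¬A2·¬A3, A1·A2·¬A3. Their union (logical OR) reproduces the table exactly.

f(A1, A2, A3) = ((~A1 & ~A2) & ~A3) | ((A1 & A2) & ~A3)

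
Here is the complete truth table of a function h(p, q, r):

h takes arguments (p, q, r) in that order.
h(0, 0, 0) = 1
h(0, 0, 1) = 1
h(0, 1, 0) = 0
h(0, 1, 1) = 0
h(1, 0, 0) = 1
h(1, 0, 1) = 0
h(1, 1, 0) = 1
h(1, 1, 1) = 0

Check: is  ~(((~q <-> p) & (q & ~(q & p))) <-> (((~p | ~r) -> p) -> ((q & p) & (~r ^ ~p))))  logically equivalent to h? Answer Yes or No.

Test each input against both h and the formula:
  p=0, q=0, r=0: formula gives 1, h = 1 ✓
  p=0, q=0, r=1: formula gives 1, h = 1 ✓
  p=0, q=1, r=0: formula gives 0, h = 0 ✓
  p=0, q=1, r=1: formula gives 0, h = 0 ✓
  p=1, q=0, r=0: formula gives 0, but h = 1 ✗
Since they disagree at (1,0,0), the expression is not a correct formula for h.

No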